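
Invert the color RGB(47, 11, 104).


Invert: (255-R, 255-G, 255-B)
R: 255-47 = 208
G: 255-11 = 244
B: 255-104 = 151
= RGB(208, 244, 151)


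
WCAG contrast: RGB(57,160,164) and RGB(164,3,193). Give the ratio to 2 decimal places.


Linearize each sRGB channel c=v/255: c/12.92 if c ≤ 0.04045 else ((c+0.055)/1.055)^2.4
L = 0.2126×R_lin + 0.7152×G_lin + 0.0722×B_lin
Color 1 (57,160,164):
  R=57: 57/255≈0.2235 > 0.04045 → ((0.2235+0.055)/1.055)^2.4 ≈ 0.04092
  G=160: 160/255≈0.6275 > 0.04045 → ((0.6275+0.055)/1.055)^2.4 ≈ 0.35153
  B=164: 164/255≈0.6431 > 0.04045 → ((0.6431+0.055)/1.055)^2.4 ≈ 0.37124
  L1 = 0.2126×0.04092 + 0.7152×0.35153 + 0.0722×0.37124 ≈ 0.28692
Color 2 (164,3,193):
  R=164: 164/255≈0.6431 > 0.04045 → ((0.6431+0.055)/1.055)^2.4 ≈ 0.37124
  G=3: 3/255≈0.0118 ≤ 0.04045 → 0.0118/12.92 ≈ 0.00091
  B=193: 193/255≈0.7569 > 0.04045 → ((0.7569+0.055)/1.055)^2.4 ≈ 0.53328
  L2 = 0.2126×0.37124 + 0.7152×0.00091 + 0.0722×0.53328 ≈ 0.11808
Lighter = 0.28692, Darker = 0.11808
Ratio = (L_lighter + 0.05) / (L_darker + 0.05)
Ratio = (0.28692 + 0.05) / (0.11808 + 0.05) = 0.33692 / 0.16808 ≈ 2.0045
Ratio ≈ 2.00:1


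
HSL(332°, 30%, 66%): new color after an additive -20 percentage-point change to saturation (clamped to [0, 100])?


Original S = 30%
Adjustment = -20 percentage points
New S = 30 + (-20) = 10
Clamp to [0, 100] → 10
= HSL(332°, 10%, 66%)


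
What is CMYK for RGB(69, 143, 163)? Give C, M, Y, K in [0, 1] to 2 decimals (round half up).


R'=69/255≈0.2706, G'=143/255≈0.5608, B'=163/255≈0.6392
K = 1 - max(R',G',B') = 1 - 163/255 = 92/255 = 0.36078… → 0.36
(1-R'-K)/(1-K) simplifies to (max-R)/max with max = 163:
C = (163-69)/163 = 94/163 = 0.57668… → 0.58
M = (163-143)/163 = 20/163 = 0.12269… → 0.12
Y = (163-163)/163 = 0/163 = 0 → 0.00
= CMYK(0.58, 0.12, 0.00, 0.36)


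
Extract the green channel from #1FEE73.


Color: #1FEE73
R = 1F = 31
G = EE = 238
B = 73 = 115
Green = 238


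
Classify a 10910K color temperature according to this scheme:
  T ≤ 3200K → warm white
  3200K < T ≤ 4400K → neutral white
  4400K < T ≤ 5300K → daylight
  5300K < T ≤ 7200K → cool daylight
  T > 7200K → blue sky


Temperature: 10910K
10910K > 7200K → blue sky
Classification: blue sky


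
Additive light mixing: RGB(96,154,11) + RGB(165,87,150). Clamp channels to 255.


Additive: each channel = min(255, C₁+C₂)
R: 96+165 = 261 → 255
G: 154+87 = 241 → 241
B: 11+150 = 161 → 161
= RGB(255, 241, 161)


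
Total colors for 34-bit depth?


Colors = 2^bits = 2^34
= 17,179,869,184 colors


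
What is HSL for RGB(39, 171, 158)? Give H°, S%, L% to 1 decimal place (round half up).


Normalize: R'=39/255≈0.1529, G'=171/255≈0.6706, B'=158/255≈0.6196
Max=171/255, Min=39/255, Δ=Max-Min=132/255
L = (Max+Min)/2 = (171+39)/510 = 210/510 = 0.41176… → L = 41.2%
L ≤ 0.5 → S = Δ/(Max+Min) = 132/(171+39) = 132/210 = 0.62857… → S = 62.9%
(the 1/255 factors cancel in S and H, so raw channel differences can be used)
Max is G' → H = 60 × ((B-R)/Δ + 2) = 60 × ((158-39)/132 + 2)
  119/132 + 2 = 0.9015… + 2 = 2.9015…
  H = 60 × 2.9015… = 174.090…° → H = 174.1°
= HSL(174.1°, 62.9%, 41.2%)


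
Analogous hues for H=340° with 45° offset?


Base hue: 340°
Left analog: (340 - 45) mod 360 = 295°
Right analog: (340 + 45) mod 360 = 25°
Analogous hues = 295° and 25°


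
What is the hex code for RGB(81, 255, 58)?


R = 81 → 51 (hex)
G = 255 → FF (hex)
B = 58 → 3A (hex)
Hex = #51FF3A


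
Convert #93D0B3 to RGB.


93 → 147 (R)
D0 → 208 (G)
B3 → 179 (B)
= RGB(147, 208, 179)


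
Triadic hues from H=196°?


Triadic: equally spaced at 120° intervals
H1 = 196°
H2 = (196 + 120) mod 360 = 316°
H3 = (196 + 240) mod 360 = 76°
Triadic = 196°, 316°, 76°


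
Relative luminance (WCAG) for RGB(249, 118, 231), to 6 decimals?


Linearize each channel (sRGB transfer function): c = v/255; c_lin = c/12.92 if c ≤ 0.04045, else ((c+0.055)/1.055)^2.4
  R: 249/255 ≈ 0.976471 > 0.04045 → ((0.976471+0.055)/1.055)^2.4 ≈ 0.947307
  G: 118/255 ≈ 0.462745 > 0.04045 → ((0.462745+0.055)/1.055)^2.4 ≈ 0.181164
  B: 231/255 ≈ 0.905882 > 0.04045 → ((0.905882+0.055)/1.055)^2.4 ≈ 0.799103
R_lin = 0.947307, G_lin = 0.181164, B_lin = 0.799103
L = 0.2126×R + 0.7152×G + 0.0722×B
L = 0.2126×0.947307 + 0.7152×0.181164 + 0.0722×0.799103
L ≈ 0.388661


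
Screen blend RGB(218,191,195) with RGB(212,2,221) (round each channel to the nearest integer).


Screen: C = 255 - (255-A)×(255-B)/255, rounded to nearest integer
R: 255 - (255-218)×(255-212)/255 = 255 - 1591/255 ≈ 255 - 6.239 = 248.761 → 249
G: 255 - (255-191)×(255-2)/255 = 255 - 16192/255 ≈ 255 - 63.498 = 191.502 → 192
B: 255 - (255-195)×(255-221)/255 = 255 - 2040/255 ≈ 255 - 8.000 = 247.000 → 247
= RGB(249, 192, 247)


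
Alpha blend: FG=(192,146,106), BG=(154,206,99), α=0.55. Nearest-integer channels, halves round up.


C = α×F + (1-α)×B, with 1-α = 0.45
R: 0.55×192 + 0.45×154 = 105.60 + 69.30 = 174.90 → 175
G: 0.55×146 + 0.45×206 = 80.30 + 92.70 = 173.00 → 173
B: 0.55×106 + 0.45×99 = 58.30 + 44.55 = 102.85 → 103
= RGB(175, 173, 103)


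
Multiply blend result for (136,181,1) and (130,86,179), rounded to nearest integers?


Multiply: C = A×B/255, rounded to nearest integer
R: 136×130/255 = 17680/255 ≈ 69.333 → 69
G: 181×86/255 = 15566/255 ≈ 61.043 → 61
B: 1×179/255 = 179/255 ≈ 0.702 → 1
= RGB(69, 61, 1)


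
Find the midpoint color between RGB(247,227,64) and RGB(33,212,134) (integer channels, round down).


Midpoint: each channel = ⌊(C₁+C₂)/2⌋
R: ⌊(247+33)/2⌋ = 140
G: ⌊(227+212)/2⌋ = 219
B: ⌊(64+134)/2⌋ = 99
= RGB(140, 219, 99)


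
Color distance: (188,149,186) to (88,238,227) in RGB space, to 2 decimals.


d = √[(R₁-R₂)² + (G₁-G₂)² + (B₁-B₂)²]
d = √[(188-88)² + (149-238)² + (186-227)²]
d = √[10000 + 7921 + 1681]
d = √19602
d ≈ 140.01


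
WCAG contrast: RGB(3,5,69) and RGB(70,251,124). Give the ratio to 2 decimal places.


Linearize each sRGB channel c=v/255: c/12.92 if c ≤ 0.04045 else ((c+0.055)/1.055)^2.4
L = 0.2126×R_lin + 0.7152×G_lin + 0.0722×B_lin
Color 1 (3,5,69):
  R=3: 3/255≈0.0118 ≤ 0.04045 → 0.0118/12.92 ≈ 0.00091
  G=5: 5/255≈0.0196 ≤ 0.04045 → 0.0196/12.92 ≈ 0.00152
  B=69: 69/255≈0.2706 > 0.04045 → ((0.2706+0.055)/1.055)^2.4 ≈ 0.05951
  L1 = 0.2126×0.00091 + 0.7152×0.00152 + 0.0722×0.05951 ≈ 0.00558
Color 2 (70,251,124):
  R=70: 70/255≈0.2745 > 0.04045 → ((0.2745+0.055)/1.055)^2.4 ≈ 0.06125
  G=251: 251/255≈0.9843 > 0.04045 → ((0.9843+0.055)/1.055)^2.4 ≈ 0.96469
  B=124: 124/255≈0.4863 > 0.04045 → ((0.4863+0.055)/1.055)^2.4 ≈ 0.20156
  L2 = 0.2126×0.06125 + 0.7152×0.96469 + 0.0722×0.20156 ≈ 0.71752
Lighter = 0.71752, Darker = 0.00558
Ratio = (L_lighter + 0.05) / (L_darker + 0.05)
Ratio = (0.71752 + 0.05) / (0.00558 + 0.05) = 0.76752 / 0.05558 ≈ 13.8103
Ratio ≈ 13.81:1


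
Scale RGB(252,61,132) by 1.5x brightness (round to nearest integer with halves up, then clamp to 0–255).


Multiply each channel by 1.5, round half up, clamp to [0, 255]
R: 252×1.5 = 378 → clamp → 255
G: 61×1.5 = 91.5 → round → 92
B: 132×1.5 = 198
= RGB(255, 92, 198)


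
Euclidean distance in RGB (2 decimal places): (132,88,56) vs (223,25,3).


d = √[(R₁-R₂)² + (G₁-G₂)² + (B₁-B₂)²]
d = √[(132-223)² + (88-25)² + (56-3)²]
d = √[8281 + 3969 + 2809]
d = √15059
d ≈ 122.72


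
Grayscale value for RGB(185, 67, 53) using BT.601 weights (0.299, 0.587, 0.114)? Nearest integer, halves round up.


Gray = 0.299×R + 0.587×G + 0.114×B
Gray = 0.299×185 + 0.587×67 + 0.114×53
Gray = 55.315 + 39.329 + 6.042
Gray = 100.686 → round half up → 101
Gray = 101


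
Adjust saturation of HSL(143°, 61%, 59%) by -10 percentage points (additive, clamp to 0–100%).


Original S = 61%
Adjustment = -10 percentage points
New S = 61 + (-10) = 51
Clamp to [0, 100] → 51
= HSL(143°, 51%, 59%)


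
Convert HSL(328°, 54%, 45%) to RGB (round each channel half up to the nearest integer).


H=328°, S=0.54, L=0.45
C = (1-|2L-1|)×S = (1-|-0.10|)×0.54 = 0.486
H' = H/60 = 328/60 ≈ 5.4667; X = C×(1-|H' mod 2 - 1|) = 0.2592
m = L - C/2 = 0.45 - 0.243 = 0.207
Sector ⌊H'⌋ = 5 → (R',G',B') = (0.486, 0.0, 0.2592)
RGB = ((R'+m)×255, (G'+m)×255, (B'+m)×255) = (176.715, 52.785, 118.881)
Round half up → RGB(177, 53, 119)


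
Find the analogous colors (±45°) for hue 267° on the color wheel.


Base hue: 267°
Left analog: (267 - 45) mod 360 = 222°
Right analog: (267 + 45) mod 360 = 312°
Analogous hues = 222° and 312°


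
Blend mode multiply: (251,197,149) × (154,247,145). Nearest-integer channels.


Multiply: C = A×B/255, rounded to nearest integer
R: 251×154/255 = 38654/255 ≈ 151.584 → 152
G: 197×247/255 = 48659/255 ≈ 190.820 → 191
B: 149×145/255 = 21605/255 ≈ 84.725 → 85
= RGB(152, 191, 85)


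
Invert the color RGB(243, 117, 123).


Invert: (255-R, 255-G, 255-B)
R: 255-243 = 12
G: 255-117 = 138
B: 255-123 = 132
= RGB(12, 138, 132)


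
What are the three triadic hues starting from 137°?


Triadic: equally spaced at 120° intervals
H1 = 137°
H2 = (137 + 120) mod 360 = 257°
H3 = (137 + 240) mod 360 = 17°
Triadic = 137°, 257°, 17°


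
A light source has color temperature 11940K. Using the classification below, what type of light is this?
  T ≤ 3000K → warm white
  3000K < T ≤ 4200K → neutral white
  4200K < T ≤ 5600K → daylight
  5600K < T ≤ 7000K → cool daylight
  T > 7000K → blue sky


Temperature: 11940K
11940K > 7000K → blue sky
Classification: blue sky


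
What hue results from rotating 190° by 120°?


New hue = (H + rotation) mod 360
New hue = (190 + 120) mod 360
= 310 mod 360
= 310°


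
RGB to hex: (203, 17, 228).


R = 203 → CB (hex)
G = 17 → 11 (hex)
B = 228 → E4 (hex)
Hex = #CB11E4


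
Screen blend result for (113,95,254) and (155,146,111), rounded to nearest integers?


Screen: C = 255 - (255-A)×(255-B)/255, rounded to nearest integer
R: 255 - (255-113)×(255-155)/255 = 255 - 14200/255 ≈ 255 - 55.686 = 199.314 → 199
G: 255 - (255-95)×(255-146)/255 = 255 - 17440/255 ≈ 255 - 68.392 = 186.608 → 187
B: 255 - (255-254)×(255-111)/255 = 255 - 144/255 ≈ 255 - 0.565 = 254.435 → 254
= RGB(199, 187, 254)


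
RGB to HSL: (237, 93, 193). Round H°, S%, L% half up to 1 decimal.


Normalize: R'=237/255≈0.9294, G'=93/255≈0.3647, B'=193/255≈0.7569
Max=237/255, Min=93/255, Δ=Max-Min=144/255
L = (Max+Min)/2 = (237+93)/510 = 330/510 = 0.64705… → L = 64.7%
L > 0.5 → S = Δ/(2-Max-Min) = 144/(510-237-93) = 144/180 = 0.8 → S = 80.0%
(the 1/255 factors cancel in S and H, so raw channel differences can be used)
Max is R' → H = 60 × (((G-B)/Δ) mod 6) = 60 × (((93-193)/144) mod 6)
  (-100)/144 = -0.6944…; negative, so add 6 → 5.3055…
  H = 60 × 5.3055… = 318.333…° → H = 318.3°
= HSL(318.3°, 80.0%, 64.7%)


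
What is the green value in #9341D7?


Color: #9341D7
R = 93 = 147
G = 41 = 65
B = D7 = 215
Green = 65


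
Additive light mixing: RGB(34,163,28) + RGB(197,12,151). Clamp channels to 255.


Additive: each channel = min(255, C₁+C₂)
R: 34+197 = 231 → 231
G: 163+12 = 175 → 175
B: 28+151 = 179 → 179
= RGB(231, 175, 179)


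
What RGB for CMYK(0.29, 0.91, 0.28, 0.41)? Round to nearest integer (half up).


R = 255 × (1-C) × (1-K) = 255 × 0.71 × 0.59 = 106.8195 → 107
G = 255 × (1-M) × (1-K) = 255 × 0.09 × 0.59 = 13.5405 → 14
B = 255 × (1-Y) × (1-K) = 255 × 0.72 × 0.59 = 108.324 → 108
= RGB(107, 14, 108)


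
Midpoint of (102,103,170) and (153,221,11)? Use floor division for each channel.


Midpoint: each channel = ⌊(C₁+C₂)/2⌋
R: ⌊(102+153)/2⌋ = 127
G: ⌊(103+221)/2⌋ = 162
B: ⌊(170+11)/2⌋ = 90
= RGB(127, 162, 90)


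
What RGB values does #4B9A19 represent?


4B → 75 (R)
9A → 154 (G)
19 → 25 (B)
= RGB(75, 154, 25)


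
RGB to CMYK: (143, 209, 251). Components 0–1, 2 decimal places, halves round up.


R'=143/255≈0.5608, G'=209/255≈0.8196, B'=251/255≈0.9843
K = 1 - max(R',G',B') = 1 - 251/255 = 4/255 = 0.01568… → 0.02
(1-R'-K)/(1-K) simplifies to (max-R)/max with max = 251:
C = (251-143)/251 = 108/251 = 0.43027… → 0.43
M = (251-209)/251 = 42/251 = 0.16733… → 0.17
Y = (251-251)/251 = 0/251 = 0 → 0.00
= CMYK(0.43, 0.17, 0.00, 0.02)


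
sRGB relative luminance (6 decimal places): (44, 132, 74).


Linearize each channel (sRGB transfer function): c = v/255; c_lin = c/12.92 if c ≤ 0.04045, else ((c+0.055)/1.055)^2.4
  R: 44/255 ≈ 0.172549 > 0.04045 → ((0.172549+0.055)/1.055)^2.4 ≈ 0.025187
  G: 132/255 ≈ 0.517647 > 0.04045 → ((0.517647+0.055)/1.055)^2.4 ≈ 0.230740
  B: 74/255 ≈ 0.290196 > 0.04045 → ((0.290196+0.055)/1.055)^2.4 ≈ 0.068478
R_lin = 0.025187, G_lin = 0.230740, B_lin = 0.068478
L = 0.2126×R + 0.7152×G + 0.0722×B
L = 0.2126×0.025187 + 0.7152×0.230740 + 0.0722×0.068478
L ≈ 0.175324


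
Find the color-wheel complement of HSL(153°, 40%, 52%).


Complement = opposite side of color wheel = hue + 180°
H' = (153 + 180) mod 360 = 333°
S and L unchanged.
= HSL(333°, 40%, 52%)


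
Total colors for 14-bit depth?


Colors = 2^bits = 2^14
= 16,384 colors


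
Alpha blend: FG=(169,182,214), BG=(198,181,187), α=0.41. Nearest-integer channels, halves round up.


C = α×F + (1-α)×B, with 1-α = 0.59
R: 0.41×169 + 0.59×198 = 69.29 + 116.82 = 186.11 → 186
G: 0.41×182 + 0.59×181 = 74.62 + 106.79 = 181.41 → 181
B: 0.41×214 + 0.59×187 = 87.74 + 110.33 = 198.07 → 198
= RGB(186, 181, 198)


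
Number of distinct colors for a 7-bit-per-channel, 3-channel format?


Total bits = 7 bits/channel × 3 channels = 21 bits
Distinct colors = 2^21
= 2,097,152 colors


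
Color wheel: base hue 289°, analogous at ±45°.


Base hue: 289°
Left analog: (289 - 45) mod 360 = 244°
Right analog: (289 + 45) mod 360 = 334°
Analogous hues = 244° and 334°


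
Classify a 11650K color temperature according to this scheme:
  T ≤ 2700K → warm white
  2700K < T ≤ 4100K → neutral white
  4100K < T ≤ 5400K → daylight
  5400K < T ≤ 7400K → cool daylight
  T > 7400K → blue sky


Temperature: 11650K
11650K > 7400K → blue sky
Classification: blue sky


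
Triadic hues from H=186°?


Triadic: equally spaced at 120° intervals
H1 = 186°
H2 = (186 + 120) mod 360 = 306°
H3 = (186 + 240) mod 360 = 66°
Triadic = 186°, 306°, 66°


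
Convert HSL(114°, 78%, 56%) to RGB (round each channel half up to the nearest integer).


H=114°, S=0.78, L=0.56
C = (1-|2L-1|)×S = (1-|0.12|)×0.78 = 0.6864
H' = H/60 = 114/60 ≈ 1.9000; X = C×(1-|H' mod 2 - 1|) = 0.06864
m = L - C/2 = 0.56 - 0.3432 = 0.2168
Sector ⌊H'⌋ = 1 → (R',G',B') = (0.06864, 0.6864, 0.0)
RGB = ((R'+m)×255, (G'+m)×255, (B'+m)×255) = (72.7872, 230.316, 55.284)
Round half up → RGB(73, 230, 55)


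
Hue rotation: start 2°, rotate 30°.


New hue = (H + rotation) mod 360
New hue = (2 + 30) mod 360
= 32 mod 360
= 32°


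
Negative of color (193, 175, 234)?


Invert: (255-R, 255-G, 255-B)
R: 255-193 = 62
G: 255-175 = 80
B: 255-234 = 21
= RGB(62, 80, 21)


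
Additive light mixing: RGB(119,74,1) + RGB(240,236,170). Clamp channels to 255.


Additive: each channel = min(255, C₁+C₂)
R: 119+240 = 359 → 255
G: 74+236 = 310 → 255
B: 1+170 = 171 → 171
= RGB(255, 255, 171)


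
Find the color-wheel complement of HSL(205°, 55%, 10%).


Complement = opposite side of color wheel = hue + 180°
H' = (205 + 180) mod 360 = 25°
S and L unchanged.
= HSL(25°, 55%, 10%)


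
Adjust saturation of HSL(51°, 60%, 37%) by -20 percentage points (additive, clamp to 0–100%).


Original S = 60%
Adjustment = -20 percentage points
New S = 60 + (-20) = 40
Clamp to [0, 100] → 40
= HSL(51°, 40%, 37%)


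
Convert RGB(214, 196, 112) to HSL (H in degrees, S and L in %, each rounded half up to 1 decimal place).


Normalize: R'=214/255≈0.8392, G'=196/255≈0.7686, B'=112/255≈0.4392
Max=214/255, Min=112/255, Δ=Max-Min=102/255
L = (Max+Min)/2 = (214+112)/510 = 326/510 = 0.63921… → L = 63.9%
L > 0.5 → S = Δ/(2-Max-Min) = 102/(510-214-112) = 102/184 = 0.55434… → S = 55.4%
(the 1/255 factors cancel in S and H, so raw channel differences can be used)
Max is R' → H = 60 × (((G-B)/Δ) mod 6) = 60 × (((196-112)/102) mod 6)
  84/102 = 0.8235…
  H = 60 × 0.8235… = 49.411…° → H = 49.4°
= HSL(49.4°, 55.4%, 63.9%)


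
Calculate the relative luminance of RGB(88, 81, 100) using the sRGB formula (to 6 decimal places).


Linearize each channel (sRGB transfer function): c = v/255; c_lin = c/12.92 if c ≤ 0.04045, else ((c+0.055)/1.055)^2.4
  R: 88/255 ≈ 0.345098 > 0.04045 → ((0.345098+0.055)/1.055)^2.4 ≈ 0.097587
  G: 81/255 ≈ 0.317647 > 0.04045 → ((0.317647+0.055)/1.055)^2.4 ≈ 0.082283
  B: 100/255 ≈ 0.392157 > 0.04045 → ((0.392157+0.055)/1.055)^2.4 ≈ 0.127438
R_lin = 0.097587, G_lin = 0.082283, B_lin = 0.127438
L = 0.2126×R + 0.7152×G + 0.0722×B
L = 0.2126×0.097587 + 0.7152×0.082283 + 0.0722×0.127438
L ≈ 0.088797


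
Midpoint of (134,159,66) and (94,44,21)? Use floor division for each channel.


Midpoint: each channel = ⌊(C₁+C₂)/2⌋
R: ⌊(134+94)/2⌋ = 114
G: ⌊(159+44)/2⌋ = 101
B: ⌊(66+21)/2⌋ = 43
= RGB(114, 101, 43)


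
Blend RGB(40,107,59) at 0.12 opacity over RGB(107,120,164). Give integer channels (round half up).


C = α×F + (1-α)×B, with 1-α = 0.88
R: 0.12×40 + 0.88×107 = 4.80 + 94.16 = 98.96 → 99
G: 0.12×107 + 0.88×120 = 12.84 + 105.60 = 118.44 → 118
B: 0.12×59 + 0.88×164 = 7.08 + 144.32 = 151.40 → 151
= RGB(99, 118, 151)


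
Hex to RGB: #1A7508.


1A → 26 (R)
75 → 117 (G)
08 → 8 (B)
= RGB(26, 117, 8)


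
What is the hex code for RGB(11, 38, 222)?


R = 11 → 0B (hex)
G = 38 → 26 (hex)
B = 222 → DE (hex)
Hex = #0B26DE


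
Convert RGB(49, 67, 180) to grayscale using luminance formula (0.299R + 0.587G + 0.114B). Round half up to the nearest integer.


Gray = 0.299×R + 0.587×G + 0.114×B
Gray = 0.299×49 + 0.587×67 + 0.114×180
Gray = 14.651 + 39.329 + 20.520
Gray = 74.500 → round half up → 75
Gray = 75


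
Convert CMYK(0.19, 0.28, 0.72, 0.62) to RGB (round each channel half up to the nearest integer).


R = 255 × (1-C) × (1-K) = 255 × 0.81 × 0.38 = 78.489 → 78
G = 255 × (1-M) × (1-K) = 255 × 0.72 × 0.38 = 69.768 → 70
B = 255 × (1-Y) × (1-K) = 255 × 0.28 × 0.38 = 27.132 → 27
= RGB(78, 70, 27)


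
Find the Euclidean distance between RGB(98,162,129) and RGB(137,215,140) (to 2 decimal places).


d = √[(R₁-R₂)² + (G₁-G₂)² + (B₁-B₂)²]
d = √[(98-137)² + (162-215)² + (129-140)²]
d = √[1521 + 2809 + 121]
d = √4451
d ≈ 66.72


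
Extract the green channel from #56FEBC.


Color: #56FEBC
R = 56 = 86
G = FE = 254
B = BC = 188
Green = 254


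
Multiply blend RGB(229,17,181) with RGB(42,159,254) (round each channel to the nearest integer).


Multiply: C = A×B/255, rounded to nearest integer
R: 229×42/255 = 9618/255 ≈ 37.718 → 38
G: 17×159/255 = 2703/255 ≈ 10.600 → 11
B: 181×254/255 = 45974/255 ≈ 180.290 → 180
= RGB(38, 11, 180)


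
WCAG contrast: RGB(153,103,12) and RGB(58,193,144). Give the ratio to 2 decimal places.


Linearize each sRGB channel c=v/255: c/12.92 if c ≤ 0.04045 else ((c+0.055)/1.055)^2.4
L = 0.2126×R_lin + 0.7152×G_lin + 0.0722×B_lin
Color 1 (153,103,12):
  R=153: 153/255≈0.6000 > 0.04045 → ((0.6000+0.055)/1.055)^2.4 ≈ 0.31855
  G=103: 103/255≈0.4039 > 0.04045 → ((0.4039+0.055)/1.055)^2.4 ≈ 0.13563
  B=12: 12/255≈0.0471 > 0.04045 → ((0.0471+0.055)/1.055)^2.4 ≈ 0.00368
  L1 = 0.2126×0.31855 + 0.7152×0.13563 + 0.0722×0.00368 ≈ 0.16499
Color 2 (58,193,144):
  R=58: 58/255≈0.2275 > 0.04045 → ((0.2275+0.055)/1.055)^2.4 ≈ 0.04231
  G=193: 193/255≈0.7569 > 0.04045 → ((0.7569+0.055)/1.055)^2.4 ≈ 0.53328
  B=144: 144/255≈0.5647 > 0.04045 → ((0.5647+0.055)/1.055)^2.4 ≈ 0.27889
  L2 = 0.2126×0.04231 + 0.7152×0.53328 + 0.0722×0.27889 ≈ 0.41053
Lighter = 0.41053, Darker = 0.16499
Ratio = (L_lighter + 0.05) / (L_darker + 0.05)
Ratio = (0.41053 + 0.05) / (0.16499 + 0.05) = 0.46053 / 0.21499 ≈ 2.1421
Ratio ≈ 2.14:1


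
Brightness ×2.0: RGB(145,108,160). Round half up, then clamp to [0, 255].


Multiply each channel by 2.0, round half up, clamp to [0, 255]
R: 145×2.0 = 290 → clamp → 255
G: 108×2.0 = 216
B: 160×2.0 = 320 → clamp → 255
= RGB(255, 216, 255)


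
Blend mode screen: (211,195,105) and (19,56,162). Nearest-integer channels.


Screen: C = 255 - (255-A)×(255-B)/255, rounded to nearest integer
R: 255 - (255-211)×(255-19)/255 = 255 - 10384/255 ≈ 255 - 40.722 = 214.278 → 214
G: 255 - (255-195)×(255-56)/255 = 255 - 11940/255 ≈ 255 - 46.824 = 208.176 → 208
B: 255 - (255-105)×(255-162)/255 = 255 - 13950/255 ≈ 255 - 54.706 = 200.294 → 200
= RGB(214, 208, 200)


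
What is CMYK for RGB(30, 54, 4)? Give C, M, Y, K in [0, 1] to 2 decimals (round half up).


R'=30/255≈0.1176, G'=54/255≈0.2118, B'=4/255≈0.0157
K = 1 - max(R',G',B') = 1 - 54/255 = 201/255 = 0.78823… → 0.79
(1-R'-K)/(1-K) simplifies to (max-R)/max with max = 54:
C = (54-30)/54 = 24/54 = 0.44444… → 0.44
M = (54-54)/54 = 0/54 = 0 → 0.00
Y = (54-4)/54 = 50/54 = 0.92592… → 0.93
= CMYK(0.44, 0.00, 0.93, 0.79)


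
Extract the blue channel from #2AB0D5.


Color: #2AB0D5
R = 2A = 42
G = B0 = 176
B = D5 = 213
Blue = 213


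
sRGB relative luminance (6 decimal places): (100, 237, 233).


Linearize each channel (sRGB transfer function): c = v/255; c_lin = c/12.92 if c ≤ 0.04045, else ((c+0.055)/1.055)^2.4
  R: 100/255 ≈ 0.392157 > 0.04045 → ((0.392157+0.055)/1.055)^2.4 ≈ 0.127438
  G: 237/255 ≈ 0.929412 > 0.04045 → ((0.929412+0.055)/1.055)^2.4 ≈ 0.846873
  B: 233/255 ≈ 0.913725 > 0.04045 → ((0.913725+0.055)/1.055)^2.4 ≈ 0.814847
R_lin = 0.127438, G_lin = 0.846873, B_lin = 0.814847
L = 0.2126×R + 0.7152×G + 0.0722×B
L = 0.2126×0.127438 + 0.7152×0.846873 + 0.0722×0.814847
L ≈ 0.691609


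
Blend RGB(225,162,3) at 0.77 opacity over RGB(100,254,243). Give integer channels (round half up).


C = α×F + (1-α)×B, with 1-α = 0.23
R: 0.77×225 + 0.23×100 = 173.25 + 23.00 = 196.25 → 196
G: 0.77×162 + 0.23×254 = 124.74 + 58.42 = 183.16 → 183
B: 0.77×3 + 0.23×243 = 2.31 + 55.89 = 58.20 → 58
= RGB(196, 183, 58)


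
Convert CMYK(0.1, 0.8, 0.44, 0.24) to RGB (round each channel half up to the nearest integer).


R = 255 × (1-C) × (1-K) = 255 × 0.90 × 0.76 = 174.42 → 174
G = 255 × (1-M) × (1-K) = 255 × 0.20 × 0.76 = 38.76 → 39
B = 255 × (1-Y) × (1-K) = 255 × 0.56 × 0.76 = 108.528 → 109
= RGB(174, 39, 109)


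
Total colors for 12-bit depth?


Colors = 2^bits = 2^12
= 4,096 colors


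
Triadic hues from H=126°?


Triadic: equally spaced at 120° intervals
H1 = 126°
H2 = (126 + 120) mod 360 = 246°
H3 = (126 + 240) mod 360 = 6°
Triadic = 126°, 246°, 6°


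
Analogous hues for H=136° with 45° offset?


Base hue: 136°
Left analog: (136 - 45) mod 360 = 91°
Right analog: (136 + 45) mod 360 = 181°
Analogous hues = 91° and 181°


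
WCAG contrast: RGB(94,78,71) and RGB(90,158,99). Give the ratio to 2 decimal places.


Linearize each sRGB channel c=v/255: c/12.92 if c ≤ 0.04045 else ((c+0.055)/1.055)^2.4
L = 0.2126×R_lin + 0.7152×G_lin + 0.0722×B_lin
Color 1 (94,78,71):
  R=94: 94/255≈0.3686 > 0.04045 → ((0.3686+0.055)/1.055)^2.4 ≈ 0.11193
  G=78: 78/255≈0.3059 > 0.04045 → ((0.3059+0.055)/1.055)^2.4 ≈ 0.07619
  B=71: 71/255≈0.2784 > 0.04045 → ((0.2784+0.055)/1.055)^2.4 ≈ 0.06301
  L1 = 0.2126×0.11193 + 0.7152×0.07619 + 0.0722×0.06301 ≈ 0.08283
Color 2 (90,158,99):
  R=90: 90/255≈0.3529 > 0.04045 → ((0.3529+0.055)/1.055)^2.4 ≈ 0.10224
  G=158: 158/255≈0.6196 > 0.04045 → ((0.6196+0.055)/1.055)^2.4 ≈ 0.34191
  B=99: 99/255≈0.3882 > 0.04045 → ((0.3882+0.055)/1.055)^2.4 ≈ 0.12477
  L2 = 0.2126×0.10224 + 0.7152×0.34191 + 0.0722×0.12477 ≈ 0.27528
Lighter = 0.27528, Darker = 0.08283
Ratio = (L_lighter + 0.05) / (L_darker + 0.05)
Ratio = (0.27528 + 0.05) / (0.08283 + 0.05) = 0.32528 / 0.13283 ≈ 2.4488
Ratio ≈ 2.45:1


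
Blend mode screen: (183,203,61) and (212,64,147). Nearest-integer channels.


Screen: C = 255 - (255-A)×(255-B)/255, rounded to nearest integer
R: 255 - (255-183)×(255-212)/255 = 255 - 3096/255 ≈ 255 - 12.141 = 242.859 → 243
G: 255 - (255-203)×(255-64)/255 = 255 - 9932/255 ≈ 255 - 38.949 = 216.051 → 216
B: 255 - (255-61)×(255-147)/255 = 255 - 20952/255 ≈ 255 - 82.165 = 172.835 → 173
= RGB(243, 216, 173)


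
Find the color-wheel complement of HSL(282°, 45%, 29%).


Complement = opposite side of color wheel = hue + 180°
H' = (282 + 180) mod 360 = 102°
S and L unchanged.
= HSL(102°, 45%, 29%)


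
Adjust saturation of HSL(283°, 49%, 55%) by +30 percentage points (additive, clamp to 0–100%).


Original S = 49%
Adjustment = +30 percentage points
New S = 49 + (30) = 79
Clamp to [0, 100] → 79
= HSL(283°, 79%, 55%)


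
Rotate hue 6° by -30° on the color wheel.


New hue = (H + rotation) mod 360
New hue = (6 -30) mod 360
= -24 mod 360
= 336°


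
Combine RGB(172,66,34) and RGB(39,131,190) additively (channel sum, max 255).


Additive: each channel = min(255, C₁+C₂)
R: 172+39 = 211 → 211
G: 66+131 = 197 → 197
B: 34+190 = 224 → 224
= RGB(211, 197, 224)


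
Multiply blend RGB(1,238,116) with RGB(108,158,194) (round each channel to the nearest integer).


Multiply: C = A×B/255, rounded to nearest integer
R: 1×108/255 = 108/255 ≈ 0.424 → 0
G: 238×158/255 = 37604/255 ≈ 147.467 → 147
B: 116×194/255 = 22504/255 ≈ 88.251 → 88
= RGB(0, 147, 88)


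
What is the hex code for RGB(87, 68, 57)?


R = 87 → 57 (hex)
G = 68 → 44 (hex)
B = 57 → 39 (hex)
Hex = #574439


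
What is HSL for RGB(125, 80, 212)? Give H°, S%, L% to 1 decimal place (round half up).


Normalize: R'=125/255≈0.4902, G'=80/255≈0.3137, B'=212/255≈0.8314
Max=212/255, Min=80/255, Δ=Max-Min=132/255
L = (Max+Min)/2 = (212+80)/510 = 292/510 = 0.57254… → L = 57.3%
L > 0.5 → S = Δ/(2-Max-Min) = 132/(510-212-80) = 132/218 = 0.60550… → S = 60.6%
(the 1/255 factors cancel in S and H, so raw channel differences can be used)
Max is B' → H = 60 × ((R-G)/Δ + 4) = 60 × ((125-80)/132 + 4)
  45/132 + 4 = 0.3409… + 4 = 4.3409…
  H = 60 × 4.3409… = 260.454…° → H = 260.5°
= HSL(260.5°, 60.6%, 57.3%)


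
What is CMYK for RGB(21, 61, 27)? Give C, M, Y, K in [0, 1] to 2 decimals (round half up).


R'=21/255≈0.0824, G'=61/255≈0.2392, B'=27/255≈0.1059
K = 1 - max(R',G',B') = 1 - 61/255 = 194/255 = 0.76078… → 0.76
(1-R'-K)/(1-K) simplifies to (max-R)/max with max = 61:
C = (61-21)/61 = 40/61 = 0.65573… → 0.66
M = (61-61)/61 = 0/61 = 0 → 0.00
Y = (61-27)/61 = 34/61 = 0.55737… → 0.56
= CMYK(0.66, 0.00, 0.56, 0.76)


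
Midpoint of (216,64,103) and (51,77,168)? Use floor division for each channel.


Midpoint: each channel = ⌊(C₁+C₂)/2⌋
R: ⌊(216+51)/2⌋ = 133
G: ⌊(64+77)/2⌋ = 70
B: ⌊(103+168)/2⌋ = 135
= RGB(133, 70, 135)


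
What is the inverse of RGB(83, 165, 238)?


Invert: (255-R, 255-G, 255-B)
R: 255-83 = 172
G: 255-165 = 90
B: 255-238 = 17
= RGB(172, 90, 17)


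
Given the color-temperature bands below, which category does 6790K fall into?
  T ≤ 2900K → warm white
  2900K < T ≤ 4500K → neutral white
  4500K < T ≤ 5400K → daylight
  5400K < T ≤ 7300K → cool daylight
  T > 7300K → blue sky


Temperature: 6790K
5400K < 6790K ≤ 7300K → cool daylight
Classification: cool daylight


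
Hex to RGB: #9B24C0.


9B → 155 (R)
24 → 36 (G)
C0 → 192 (B)
= RGB(155, 36, 192)


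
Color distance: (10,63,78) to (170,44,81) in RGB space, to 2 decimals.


d = √[(R₁-R₂)² + (G₁-G₂)² + (B₁-B₂)²]
d = √[(10-170)² + (63-44)² + (78-81)²]
d = √[25600 + 361 + 9]
d = √25970
d ≈ 161.15


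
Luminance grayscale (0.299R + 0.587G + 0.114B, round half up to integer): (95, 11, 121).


Gray = 0.299×R + 0.587×G + 0.114×B
Gray = 0.299×95 + 0.587×11 + 0.114×121
Gray = 28.405 + 6.457 + 13.794
Gray = 48.656 → round half up → 49
Gray = 49


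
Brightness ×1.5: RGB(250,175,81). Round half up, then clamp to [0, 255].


Multiply each channel by 1.5, round half up, clamp to [0, 255]
R: 250×1.5 = 375 → clamp → 255
G: 175×1.5 = 262.5 → round → 263 → clamp → 255
B: 81×1.5 = 121.5 → round → 122
= RGB(255, 255, 122)


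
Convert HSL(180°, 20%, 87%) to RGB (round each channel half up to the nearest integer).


H=180°, S=0.20, L=0.87
C = (1-|2L-1|)×S = (1-|0.74|)×0.20 = 0.052
H' = H/60 = 180/60 ≈ 3.0000; X = C×(1-|H' mod 2 - 1|) = 0.052
m = L - C/2 = 0.87 - 0.026 = 0.844
Sector ⌊H'⌋ = 3 → (R',G',B') = (0.0, 0.052, 0.052)
RGB = ((R'+m)×255, (G'+m)×255, (B'+m)×255) = (215.22, 228.48, 228.48)
Round half up → RGB(215, 228, 228)


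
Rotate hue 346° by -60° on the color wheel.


New hue = (H + rotation) mod 360
New hue = (346 -60) mod 360
= 286 mod 360
= 286°


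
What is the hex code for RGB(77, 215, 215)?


R = 77 → 4D (hex)
G = 215 → D7 (hex)
B = 215 → D7 (hex)
Hex = #4DD7D7


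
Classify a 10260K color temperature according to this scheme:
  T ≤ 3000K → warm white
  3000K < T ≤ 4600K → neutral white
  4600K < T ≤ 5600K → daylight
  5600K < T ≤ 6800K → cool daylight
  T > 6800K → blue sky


Temperature: 10260K
10260K > 6800K → blue sky
Classification: blue sky


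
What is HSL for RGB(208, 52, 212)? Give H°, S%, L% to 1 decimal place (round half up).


Normalize: R'=208/255≈0.8157, G'=52/255≈0.2039, B'=212/255≈0.8314
Max=212/255, Min=52/255, Δ=Max-Min=160/255
L = (Max+Min)/2 = (212+52)/510 = 264/510 = 0.51764… → L = 51.8%
L > 0.5 → S = Δ/(2-Max-Min) = 160/(510-212-52) = 160/246 = 0.65040… → S = 65.0%
(the 1/255 factors cancel in S and H, so raw channel differences can be used)
Max is B' → H = 60 × ((R-G)/Δ + 4) = 60 × ((208-52)/160 + 4)
  156/160 + 4 = 0.975 + 4 = 4.975
  H = 60 × 4.975 = 298.5° → H = 298.5°
= HSL(298.5°, 65.0%, 51.8%)


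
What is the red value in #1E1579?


Color: #1E1579
R = 1E = 30
G = 15 = 21
B = 79 = 121
Red = 30


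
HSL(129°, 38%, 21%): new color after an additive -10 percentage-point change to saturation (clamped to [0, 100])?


Original S = 38%
Adjustment = -10 percentage points
New S = 38 + (-10) = 28
Clamp to [0, 100] → 28
= HSL(129°, 28%, 21%)


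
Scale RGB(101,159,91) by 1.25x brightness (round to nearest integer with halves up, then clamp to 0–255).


Multiply each channel by 1.25, round half up, clamp to [0, 255]
R: 101×1.25 = 126.25 → round → 126
G: 159×1.25 = 198.75 → round → 199
B: 91×1.25 = 113.75 → round → 114
= RGB(126, 199, 114)


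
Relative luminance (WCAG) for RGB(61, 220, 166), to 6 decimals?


Linearize each channel (sRGB transfer function): c = v/255; c_lin = c/12.92 if c ≤ 0.04045, else ((c+0.055)/1.055)^2.4
  R: 61/255 ≈ 0.239216 > 0.04045 → ((0.239216+0.055)/1.055)^2.4 ≈ 0.046665
  G: 220/255 ≈ 0.862745 > 0.04045 → ((0.862745+0.055)/1.055)^2.4 ≈ 0.715694
  B: 166/255 ≈ 0.650980 > 0.04045 → ((0.650980+0.055)/1.055)^2.4 ≈ 0.381326
R_lin = 0.046665, G_lin = 0.715694, B_lin = 0.381326
L = 0.2126×R + 0.7152×G + 0.0722×B
L = 0.2126×0.046665 + 0.7152×0.715694 + 0.0722×0.381326
L ≈ 0.549317


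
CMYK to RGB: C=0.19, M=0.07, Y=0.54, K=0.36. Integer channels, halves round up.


R = 255 × (1-C) × (1-K) = 255 × 0.81 × 0.64 = 132.192 → 132
G = 255 × (1-M) × (1-K) = 255 × 0.93 × 0.64 = 151.776 → 152
B = 255 × (1-Y) × (1-K) = 255 × 0.46 × 0.64 = 75.072 → 75
= RGB(132, 152, 75)


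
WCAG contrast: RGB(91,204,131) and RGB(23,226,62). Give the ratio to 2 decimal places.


Linearize each sRGB channel c=v/255: c/12.92 if c ≤ 0.04045 else ((c+0.055)/1.055)^2.4
L = 0.2126×R_lin + 0.7152×G_lin + 0.0722×B_lin
Color 1 (91,204,131):
  R=91: 91/255≈0.3569 > 0.04045 → ((0.3569+0.055)/1.055)^2.4 ≈ 0.10462
  G=204: 204/255≈0.8000 > 0.04045 → ((0.8000+0.055)/1.055)^2.4 ≈ 0.60383
  B=131: 131/255≈0.5137 > 0.04045 → ((0.5137+0.055)/1.055)^2.4 ≈ 0.22697
  L1 = 0.2126×0.10462 + 0.7152×0.60383 + 0.0722×0.22697 ≈ 0.47049
Color 2 (23,226,62):
  R=23: 23/255≈0.0902 > 0.04045 → ((0.0902+0.055)/1.055)^2.4 ≈ 0.00857
  G=226: 226/255≈0.8863 > 0.04045 → ((0.8863+0.055)/1.055)^2.4 ≈ 0.76052
  B=62: 62/255≈0.2431 > 0.04045 → ((0.2431+0.055)/1.055)^2.4 ≈ 0.04817
  L2 = 0.2126×0.00857 + 0.7152×0.76052 + 0.0722×0.04817 ≈ 0.54923
Lighter = 0.54923, Darker = 0.47049
Ratio = (L_lighter + 0.05) / (L_darker + 0.05)
Ratio = (0.54923 + 0.05) / (0.47049 + 0.05) = 0.59923 / 0.52049 ≈ 1.1513
Ratio ≈ 1.15:1


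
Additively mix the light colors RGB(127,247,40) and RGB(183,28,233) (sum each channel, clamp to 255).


Additive: each channel = min(255, C₁+C₂)
R: 127+183 = 310 → 255
G: 247+28 = 275 → 255
B: 40+233 = 273 → 255
= RGB(255, 255, 255)


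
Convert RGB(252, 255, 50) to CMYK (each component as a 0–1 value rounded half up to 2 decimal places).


R'=252/255≈0.9882, G'=255/255≈1.0000, B'=50/255≈0.1961
K = 1 - max(R',G',B') = 1 - 255/255 = 0/255 = 0 → 0.00
(1-R'-K)/(1-K) simplifies to (max-R)/max with max = 255:
C = (255-252)/255 = 3/255 = 0.01176… → 0.01
M = (255-255)/255 = 0/255 = 0 → 0.00
Y = (255-50)/255 = 205/255 = 0.80392… → 0.80
= CMYK(0.01, 0.00, 0.80, 0.00)


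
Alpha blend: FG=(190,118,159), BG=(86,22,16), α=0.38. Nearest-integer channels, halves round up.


C = α×F + (1-α)×B, with 1-α = 0.62
R: 0.38×190 + 0.62×86 = 72.20 + 53.32 = 125.52 → 126
G: 0.38×118 + 0.62×22 = 44.84 + 13.64 = 58.48 → 58
B: 0.38×159 + 0.62×16 = 60.42 + 9.92 = 70.34 → 70
= RGB(126, 58, 70)


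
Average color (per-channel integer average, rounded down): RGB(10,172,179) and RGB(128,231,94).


Midpoint: each channel = ⌊(C₁+C₂)/2⌋
R: ⌊(10+128)/2⌋ = 69
G: ⌊(172+231)/2⌋ = 201
B: ⌊(179+94)/2⌋ = 136
= RGB(69, 201, 136)


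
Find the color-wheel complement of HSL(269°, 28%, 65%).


Complement = opposite side of color wheel = hue + 180°
H' = (269 + 180) mod 360 = 89°
S and L unchanged.
= HSL(89°, 28%, 65%)


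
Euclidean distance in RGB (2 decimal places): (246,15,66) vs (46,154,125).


d = √[(R₁-R₂)² + (G₁-G₂)² + (B₁-B₂)²]
d = √[(246-46)² + (15-154)² + (66-125)²]
d = √[40000 + 19321 + 3481]
d = √62802
d ≈ 250.60


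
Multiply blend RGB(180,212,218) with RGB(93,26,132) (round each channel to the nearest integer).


Multiply: C = A×B/255, rounded to nearest integer
R: 180×93/255 = 16740/255 ≈ 65.647 → 66
G: 212×26/255 = 5512/255 ≈ 21.616 → 22
B: 218×132/255 = 28776/255 ≈ 112.847 → 113
= RGB(66, 22, 113)


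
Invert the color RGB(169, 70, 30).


Invert: (255-R, 255-G, 255-B)
R: 255-169 = 86
G: 255-70 = 185
B: 255-30 = 225
= RGB(86, 185, 225)


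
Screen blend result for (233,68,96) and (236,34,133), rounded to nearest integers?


Screen: C = 255 - (255-A)×(255-B)/255, rounded to nearest integer
R: 255 - (255-233)×(255-236)/255 = 255 - 418/255 ≈ 255 - 1.639 = 253.361 → 253
G: 255 - (255-68)×(255-34)/255 = 255 - 41327/255 ≈ 255 - 162.067 = 92.933 → 93
B: 255 - (255-96)×(255-133)/255 = 255 - 19398/255 ≈ 255 - 76.071 = 178.929 → 179
= RGB(253, 93, 179)


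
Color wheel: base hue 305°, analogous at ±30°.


Base hue: 305°
Left analog: (305 - 30) mod 360 = 275°
Right analog: (305 + 30) mod 360 = 335°
Analogous hues = 275° and 335°


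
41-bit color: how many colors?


Colors = 2^bits = 2^41
= 2,199,023,255,552 colors


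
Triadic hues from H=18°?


Triadic: equally spaced at 120° intervals
H1 = 18°
H2 = (18 + 120) mod 360 = 138°
H3 = (18 + 240) mod 360 = 258°
Triadic = 18°, 138°, 258°


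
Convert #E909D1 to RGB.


E9 → 233 (R)
09 → 9 (G)
D1 → 209 (B)
= RGB(233, 9, 209)


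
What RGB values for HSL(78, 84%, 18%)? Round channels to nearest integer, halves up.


H=78°, S=0.84, L=0.18
C = (1-|2L-1|)×S = (1-|-0.64|)×0.84 = 0.3024
H' = H/60 = 78/60 ≈ 1.3000; X = C×(1-|H' mod 2 - 1|) = 0.21168
m = L - C/2 = 0.18 - 0.1512 = 0.0288
Sector ⌊H'⌋ = 1 → (R',G',B') = (0.21168, 0.3024, 0.0)
RGB = ((R'+m)×255, (G'+m)×255, (B'+m)×255) = (61.3224, 84.456, 7.344)
Round half up → RGB(61, 84, 7)


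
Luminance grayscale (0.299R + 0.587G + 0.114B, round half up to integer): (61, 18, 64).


Gray = 0.299×R + 0.587×G + 0.114×B
Gray = 0.299×61 + 0.587×18 + 0.114×64
Gray = 18.239 + 10.566 + 7.296
Gray = 36.101 → round half up → 36
Gray = 36


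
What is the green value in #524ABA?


Color: #524ABA
R = 52 = 82
G = 4A = 74
B = BA = 186
Green = 74


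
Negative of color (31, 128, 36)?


Invert: (255-R, 255-G, 255-B)
R: 255-31 = 224
G: 255-128 = 127
B: 255-36 = 219
= RGB(224, 127, 219)


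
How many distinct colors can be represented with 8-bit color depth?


Colors = 2^bits = 2^8
= 256 colors


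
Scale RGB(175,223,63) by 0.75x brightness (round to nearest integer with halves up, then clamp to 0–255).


Multiply each channel by 0.75, round half up, clamp to [0, 255]
R: 175×0.75 = 131.25 → round → 131
G: 223×0.75 = 167.25 → round → 167
B: 63×0.75 = 47.25 → round → 47
= RGB(131, 167, 47)


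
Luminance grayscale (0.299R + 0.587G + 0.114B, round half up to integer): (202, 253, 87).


Gray = 0.299×R + 0.587×G + 0.114×B
Gray = 0.299×202 + 0.587×253 + 0.114×87
Gray = 60.398 + 148.511 + 9.918
Gray = 218.827 → round half up → 219
Gray = 219


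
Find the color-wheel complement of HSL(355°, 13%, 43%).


Complement = opposite side of color wheel = hue + 180°
H' = (355 + 180) mod 360 = 175°
S and L unchanged.
= HSL(175°, 13%, 43%)


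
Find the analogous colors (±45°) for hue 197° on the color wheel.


Base hue: 197°
Left analog: (197 - 45) mod 360 = 152°
Right analog: (197 + 45) mod 360 = 242°
Analogous hues = 152° and 242°


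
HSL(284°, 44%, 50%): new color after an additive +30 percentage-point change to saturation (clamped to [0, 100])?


Original S = 44%
Adjustment = +30 percentage points
New S = 44 + (30) = 74
Clamp to [0, 100] → 74
= HSL(284°, 74%, 50%)


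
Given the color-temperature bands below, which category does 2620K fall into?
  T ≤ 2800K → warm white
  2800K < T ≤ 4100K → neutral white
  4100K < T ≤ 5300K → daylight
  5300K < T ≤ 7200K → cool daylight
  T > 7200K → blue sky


Temperature: 2620K
2620K ≤ 2800K → warm white
Classification: warm white


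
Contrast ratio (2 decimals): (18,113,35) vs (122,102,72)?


Linearize each sRGB channel c=v/255: c/12.92 if c ≤ 0.04045 else ((c+0.055)/1.055)^2.4
L = 0.2126×R_lin + 0.7152×G_lin + 0.0722×B_lin
Color 1 (18,113,35):
  R=18: 18/255≈0.0706 > 0.04045 → ((0.0706+0.055)/1.055)^2.4 ≈ 0.00605
  G=113: 113/255≈0.4431 > 0.04045 → ((0.4431+0.055)/1.055)^2.4 ≈ 0.16513
  B=35: 35/255≈0.1373 > 0.04045 → ((0.1373+0.055)/1.055)^2.4 ≈ 0.01681
  L1 = 0.2126×0.00605 + 0.7152×0.16513 + 0.0722×0.01681 ≈ 0.12060
Color 2 (122,102,72):
  R=122: 122/255≈0.4784 > 0.04045 → ((0.4784+0.055)/1.055)^2.4 ≈ 0.19462
  G=102: 102/255≈0.4000 > 0.04045 → ((0.4000+0.055)/1.055)^2.4 ≈ 0.13287
  B=72: 72/255≈0.2824 > 0.04045 → ((0.2824+0.055)/1.055)^2.4 ≈ 0.06480
  L2 = 0.2126×0.19462 + 0.7152×0.13287 + 0.0722×0.06480 ≈ 0.14108
Lighter = 0.14108, Darker = 0.12060
Ratio = (L_lighter + 0.05) / (L_darker + 0.05)
Ratio = (0.14108 + 0.05) / (0.12060 + 0.05) = 0.19108 / 0.17060 ≈ 1.1200
Ratio ≈ 1.12:1
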